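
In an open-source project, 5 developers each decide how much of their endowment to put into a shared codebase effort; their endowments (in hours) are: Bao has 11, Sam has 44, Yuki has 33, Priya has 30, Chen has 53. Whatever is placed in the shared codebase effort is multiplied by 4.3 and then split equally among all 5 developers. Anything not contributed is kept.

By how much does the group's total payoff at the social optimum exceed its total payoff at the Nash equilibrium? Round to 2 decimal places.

The private return per contributed unit is 4.3/5 = 0.8600 < 1 for every player regardless of endowment, so the Nash equilibrium is zero contribution and the group total is Σ E_j = 11 + 44 + 33 + 30 + 53 = 171.
Each contributed unit returns 4.300 to the group, so the social optimum is full contribution by everyone: group total = 4.300 × 171 = 735.30.
Efficiency loss = (4.300 − 1) × 171 = 564.30.

564.30 hours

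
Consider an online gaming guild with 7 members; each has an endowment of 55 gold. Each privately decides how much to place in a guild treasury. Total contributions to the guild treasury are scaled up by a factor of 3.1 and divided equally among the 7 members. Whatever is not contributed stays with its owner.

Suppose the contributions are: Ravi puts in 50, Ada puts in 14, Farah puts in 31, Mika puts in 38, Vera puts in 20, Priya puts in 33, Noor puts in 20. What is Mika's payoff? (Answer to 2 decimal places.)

Total contributed: 50 + 14 + 31 + 38 + 20 + 33 + 20 = 206.
Each receives 3.1 × 206 / 7 = 91.23 from the guild treasury.
Mika keeps 55 − 38 = 17, so Mika's payoff is 17 + 91.23 = 108.23.

108.23 gold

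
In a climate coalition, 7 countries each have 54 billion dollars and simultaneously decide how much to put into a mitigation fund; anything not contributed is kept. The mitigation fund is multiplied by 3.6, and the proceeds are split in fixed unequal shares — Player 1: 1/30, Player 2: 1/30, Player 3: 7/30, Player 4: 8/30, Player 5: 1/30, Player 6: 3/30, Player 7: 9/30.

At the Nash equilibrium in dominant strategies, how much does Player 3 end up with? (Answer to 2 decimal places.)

99.36 billion dollars

For player j, contributing a unit is worthwhile iff 3.6 × (j's share) ≥ 1, i.e. iff j's share is at least 0.2778.
Player 7 alone (share 9/30) is above the threshold, contributing 54; the remaining 6 contribute 0. Total contributed: 54.
Player 3 keeps 54 and receives 3.6 × 54 × 7/30 = 45.36 from the mitigation fund, for a payoff of 99.36.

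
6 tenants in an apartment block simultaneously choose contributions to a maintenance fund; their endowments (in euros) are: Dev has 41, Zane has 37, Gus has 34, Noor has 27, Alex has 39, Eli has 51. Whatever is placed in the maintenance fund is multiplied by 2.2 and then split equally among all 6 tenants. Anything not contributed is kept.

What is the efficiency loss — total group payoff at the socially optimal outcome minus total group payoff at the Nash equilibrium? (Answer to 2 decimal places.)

The private return per contributed unit is 2.2/6 = 0.3667 < 1 for every player regardless of endowment, so the Nash equilibrium is zero contribution and the group total is Σ E_j = 41 + 37 + 34 + 27 + 39 + 51 = 229.
Each contributed unit returns 2.200 to the group, so the social optimum is full contribution by everyone: group total = 2.200 × 229 = 503.80.
Efficiency loss = (2.200 − 1) × 229 = 274.80.

274.80 euros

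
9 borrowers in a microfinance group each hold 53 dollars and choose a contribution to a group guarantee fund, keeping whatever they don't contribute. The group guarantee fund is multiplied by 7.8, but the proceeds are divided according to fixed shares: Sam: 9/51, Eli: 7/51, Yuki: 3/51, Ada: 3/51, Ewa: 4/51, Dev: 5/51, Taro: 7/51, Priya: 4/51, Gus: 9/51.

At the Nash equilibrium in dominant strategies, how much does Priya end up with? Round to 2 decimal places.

A player with share s gets back 7.8·s per unit contributed, so full contribution is dominant for anyone with s > 1/7.8 = 0.1282 and zero contribution is dominant for anyone below.
The shares above 0.1282 belong to Sam, Eli, Taro and Gus, contributing 53 each; the remaining 5 contribute 0. Total contributed: 212.
Priya keeps 53 and receives 7.8 × 212 × 4/51 = 129.69 from the group guarantee fund, for a payoff of 182.69.

182.69 dollars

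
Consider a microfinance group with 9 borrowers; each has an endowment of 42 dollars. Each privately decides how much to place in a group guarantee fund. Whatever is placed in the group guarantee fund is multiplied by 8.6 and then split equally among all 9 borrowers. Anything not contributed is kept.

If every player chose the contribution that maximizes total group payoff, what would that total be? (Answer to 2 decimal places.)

3250.80 dollars

Each contributed unit returns 8.600 to the group as a whole (0.9556 to each of 9 players), which exceeds 1, so the social optimum is full contribution: group total = 8.600 × 378 = 3250.80.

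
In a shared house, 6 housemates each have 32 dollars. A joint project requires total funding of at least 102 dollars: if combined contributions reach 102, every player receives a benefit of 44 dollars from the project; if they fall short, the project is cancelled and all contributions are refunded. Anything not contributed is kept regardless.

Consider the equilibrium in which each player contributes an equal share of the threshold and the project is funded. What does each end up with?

59 dollars

Equal share of the threshold: 102/6 = 17.
At this profile no one gains by cutting their contribution: any cut drops the total below 102, the project is cancelled, contributions are refunded, and the deviator ends with 32, which is less than 32 − 17 + 44 = 59. Contributing more than 17 just wastes the excess. So contributing exactly 17 is a best response.
Each player's payoff: 32 − 17 + 44 = 59.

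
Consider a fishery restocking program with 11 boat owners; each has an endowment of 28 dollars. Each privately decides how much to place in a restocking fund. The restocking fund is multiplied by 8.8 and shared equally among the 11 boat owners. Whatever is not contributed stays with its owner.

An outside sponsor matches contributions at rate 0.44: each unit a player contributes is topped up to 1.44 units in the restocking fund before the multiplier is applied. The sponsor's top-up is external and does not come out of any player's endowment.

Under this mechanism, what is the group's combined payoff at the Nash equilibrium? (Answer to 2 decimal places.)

With the mechanism, a contributed unit returns 8.8 × 1.44 / 11 = 1.1520 per unit of net cost to the contributor — now above 1 — so contributing fully is weakly dominant for every player.
So the Nash equilibrium is full contribution by all 11; the group earns 8.8 × 1.44 × 308 = 3902.98.

3902.98 dollars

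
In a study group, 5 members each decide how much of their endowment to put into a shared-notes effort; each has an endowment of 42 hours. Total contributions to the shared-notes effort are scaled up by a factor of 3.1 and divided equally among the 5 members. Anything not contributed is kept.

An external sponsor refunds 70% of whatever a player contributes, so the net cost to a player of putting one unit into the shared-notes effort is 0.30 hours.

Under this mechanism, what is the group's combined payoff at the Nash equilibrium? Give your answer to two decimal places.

798.00 hours

With the mechanism, a contributed unit returns (3.1/5) / 0.30 = 2.0667 per unit of net cost to the contributor — now above 1 — so contributing fully is weakly dominant for every player.
At the Nash equilibrium everyone contributes 42. Group total payoff = 5 × (42 × 0.70 + 3.1 × 42) = 798.00.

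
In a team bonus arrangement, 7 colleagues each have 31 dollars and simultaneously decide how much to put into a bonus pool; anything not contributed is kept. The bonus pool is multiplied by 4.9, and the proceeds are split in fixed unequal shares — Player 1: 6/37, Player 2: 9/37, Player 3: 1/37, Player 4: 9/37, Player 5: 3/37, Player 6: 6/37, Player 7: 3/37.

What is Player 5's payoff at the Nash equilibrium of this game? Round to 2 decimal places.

Each unit j contributes comes back to j as 4.9 × (j's share), so j prefers to contribute only if that share exceeds 1/4.9 = 0.2041; otherwise keeping the unit dominates.
Player 2 and Player 4 clear that bar, contributing 31 each; the remaining 5 contribute 0. Total contributed: 62.
Player 5 keeps 31 and receives 4.9 × 62 × 3/37 = 24.63 from the bonus pool, for a payoff of 55.63.

55.63 dollars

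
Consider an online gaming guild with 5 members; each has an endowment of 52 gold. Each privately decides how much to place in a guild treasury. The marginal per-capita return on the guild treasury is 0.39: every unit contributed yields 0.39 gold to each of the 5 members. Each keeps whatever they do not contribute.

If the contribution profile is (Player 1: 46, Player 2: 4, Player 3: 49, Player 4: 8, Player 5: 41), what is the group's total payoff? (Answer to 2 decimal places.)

Total contributed: 46 + 4 + 49 + 8 + 41 = 148; total kept: 5 × 52 − 148 = 112.
The guild treasury pays out 0.39 × 5 × 148 = 288.60 in aggregate.
Group total = 112 + 288.60 = 400.60.

400.60 gold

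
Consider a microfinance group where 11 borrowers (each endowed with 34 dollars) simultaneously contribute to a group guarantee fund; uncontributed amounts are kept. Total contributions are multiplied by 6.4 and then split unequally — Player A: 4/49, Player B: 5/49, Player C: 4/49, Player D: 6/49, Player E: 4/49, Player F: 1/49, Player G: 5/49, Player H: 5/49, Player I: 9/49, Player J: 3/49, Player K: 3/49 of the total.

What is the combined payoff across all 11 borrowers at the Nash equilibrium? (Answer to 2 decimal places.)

Each unit j contributes comes back to j as 6.4 × (j's share), so j prefers to contribute only if that share exceeds 1/6.4 = 0.1563; otherwise keeping the unit dominates.
Player I alone (share 9/49) is above the threshold, contributing 34; the remaining 10 contribute 0. Total contributed: 34.
The group guarantee fund pays out 6.4 × 34 = 217.60 in total (split across the unequal shares, but the aggregate is all that matters for the group sum).
The 10 free-riders keep 34 each, adding 340. Group total = 340 + 217.60 = 557.60.

557.60 dollars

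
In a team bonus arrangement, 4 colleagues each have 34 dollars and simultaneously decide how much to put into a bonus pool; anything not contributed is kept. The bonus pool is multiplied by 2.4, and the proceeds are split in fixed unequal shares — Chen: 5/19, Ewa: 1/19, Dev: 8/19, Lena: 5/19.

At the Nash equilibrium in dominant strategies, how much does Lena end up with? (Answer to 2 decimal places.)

A player with share s gets back 2.4·s per unit contributed, so full contribution is dominant for anyone with s > 1/2.4 = 0.4167 and zero contribution is dominant for anyone below.
Dev alone (share 8/19) is above the threshold, contributing 34; the remaining 3 contribute 0. Total contributed: 34.
Lena keeps 34 and receives 2.4 × 34 × 5/19 = 21.47 from the bonus pool, for a payoff of 55.47.

55.47 dollars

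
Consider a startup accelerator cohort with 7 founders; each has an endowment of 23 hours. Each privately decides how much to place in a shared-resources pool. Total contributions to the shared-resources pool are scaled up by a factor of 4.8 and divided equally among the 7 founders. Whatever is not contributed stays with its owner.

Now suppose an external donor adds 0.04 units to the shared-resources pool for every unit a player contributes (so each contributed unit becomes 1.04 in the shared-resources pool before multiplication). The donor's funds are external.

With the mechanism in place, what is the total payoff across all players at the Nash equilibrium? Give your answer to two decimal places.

161.00 hours

Even with the mechanism, each unit contributed returns only 4.8 × 1.04 / 7 = 0.7131 per unit of net cost, so contributing nothing is still dominant.
Everyone keeps their endowment and the group total is 7 × 23 = 161.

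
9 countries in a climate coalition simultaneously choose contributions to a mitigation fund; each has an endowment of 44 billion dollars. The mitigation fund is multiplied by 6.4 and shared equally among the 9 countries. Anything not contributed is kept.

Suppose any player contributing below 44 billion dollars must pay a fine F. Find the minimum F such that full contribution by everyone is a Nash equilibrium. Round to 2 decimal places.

Given the others contribute fully, the best deviation is to contribute 0 (any partial contribution still incurs the fine and gives up units whose private return 0.7111 is below 1).
Deviating from 44 to 0 saves 44 billion dollars but forfeits the deviator's share of the drop in the mitigation fund: 6.4/9 × 44 = 31.29.
So the deviation gain is 44 − 31.29 = 12.71, and the fine must be at least 12.71 billion dollars to wipe it out.

12.71 billion dollars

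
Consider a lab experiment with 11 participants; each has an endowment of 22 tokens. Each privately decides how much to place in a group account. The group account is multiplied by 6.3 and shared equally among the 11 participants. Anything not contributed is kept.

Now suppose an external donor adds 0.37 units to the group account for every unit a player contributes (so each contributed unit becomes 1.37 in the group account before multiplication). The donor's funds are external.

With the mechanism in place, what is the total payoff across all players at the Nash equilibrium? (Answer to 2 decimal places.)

242.00 tokens

The effective private return is 6.3 × 1.37 / 11 = 0.7846, which is still under 1, so the mechanism doesn't change anyone's dominant strategy: zero contribution.
At the Nash equilibrium no one contributes; group total payoff = 11 × 22 = 242.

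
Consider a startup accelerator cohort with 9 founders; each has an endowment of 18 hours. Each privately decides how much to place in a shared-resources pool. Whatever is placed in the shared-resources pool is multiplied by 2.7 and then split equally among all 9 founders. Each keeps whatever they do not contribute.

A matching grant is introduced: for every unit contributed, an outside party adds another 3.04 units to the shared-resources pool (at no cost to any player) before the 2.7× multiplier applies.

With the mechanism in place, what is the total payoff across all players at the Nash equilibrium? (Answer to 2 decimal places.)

Under the mechanism each unit contributed yields 2.7 × 4.04 / 9 = 1.2120 back to its contributor per unit of net cost, which exceeds 1, making full contribution the dominant choice for everyone.
So the Nash equilibrium is full contribution by all 9; the group earns 2.7 × 4.04 × 162 = 1767.10.

1767.10 hours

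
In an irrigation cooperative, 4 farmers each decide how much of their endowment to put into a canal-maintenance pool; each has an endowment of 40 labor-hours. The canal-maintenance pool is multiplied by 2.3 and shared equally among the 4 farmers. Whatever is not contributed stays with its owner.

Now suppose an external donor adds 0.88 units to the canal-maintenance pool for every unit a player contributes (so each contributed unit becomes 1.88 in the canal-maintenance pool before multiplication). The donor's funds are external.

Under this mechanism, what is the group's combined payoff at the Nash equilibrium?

691.84 labor-hours

With the mechanism, a contributed unit returns 2.3 × 1.88 / 4 = 1.0810 per unit of net cost to the contributor — now above 1 — so contributing fully is weakly dominant for every player.
At the Nash equilibrium everyone contributes 40. Group total payoff = 2.3 × 1.88 × 160 = 691.84.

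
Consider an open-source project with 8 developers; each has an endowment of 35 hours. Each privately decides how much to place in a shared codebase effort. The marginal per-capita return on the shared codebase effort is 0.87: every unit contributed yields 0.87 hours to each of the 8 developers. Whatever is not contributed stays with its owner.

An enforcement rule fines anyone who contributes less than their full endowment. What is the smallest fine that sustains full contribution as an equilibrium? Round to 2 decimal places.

4.55 hours

Given the others contribute fully, the best deviation is to contribute 0 (any partial contribution still incurs the fine and gives up units whose private return 0.87 is below 1).
Deviating from 35 to 0 saves 35 hours but forfeits the deviator's share of the drop in the shared codebase effort: 0.87 × 35 = 30.45.
So the deviation gain is 35 − 30.45 = 4.55, and the fine must be at least 4.55 hours to wipe it out.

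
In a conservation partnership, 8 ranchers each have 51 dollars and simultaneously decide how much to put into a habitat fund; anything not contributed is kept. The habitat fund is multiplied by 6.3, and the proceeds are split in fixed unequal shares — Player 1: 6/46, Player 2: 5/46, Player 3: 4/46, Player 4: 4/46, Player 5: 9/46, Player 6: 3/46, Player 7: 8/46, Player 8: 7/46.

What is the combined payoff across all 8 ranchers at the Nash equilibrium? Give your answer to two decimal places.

948.60 dollars

Each unit j contributes comes back to j as 6.3 × (j's share), so j prefers to contribute only if that share exceeds 1/6.3 = 0.1587; otherwise keeping the unit dominates.
The shares above 0.1587 belong to Player 5 and Player 7, contributing 51 each; the remaining 6 contribute 0. Total contributed: 102.
The habitat fund pays out 6.3 × 102 = 642.60 in total (split across the unequal shares, but the aggregate is all that matters for the group sum).
The 6 free-riders keep 51 each, adding 306. Group total = 306 + 642.60 = 948.60.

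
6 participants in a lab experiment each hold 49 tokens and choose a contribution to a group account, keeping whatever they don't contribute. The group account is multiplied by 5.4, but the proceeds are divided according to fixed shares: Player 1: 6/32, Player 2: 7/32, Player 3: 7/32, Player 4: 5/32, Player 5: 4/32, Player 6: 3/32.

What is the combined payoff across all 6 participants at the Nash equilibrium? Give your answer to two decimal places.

940.80 tokens

For player j, contributing a unit is worthwhile iff 5.4 × (j's share) ≥ 1, i.e. iff j's share is at least 0.1852.
Player 1, Player 2 and Player 3 clear that bar, contributing 49 each; the remaining 3 contribute 0. Total contributed: 147.
The group account pays out 5.4 × 147 = 793.80 in total (split across the unequal shares, but the aggregate is all that matters for the group sum).
The 3 free-riders keep 49 each, adding 147. Group total = 147 + 793.80 = 940.80.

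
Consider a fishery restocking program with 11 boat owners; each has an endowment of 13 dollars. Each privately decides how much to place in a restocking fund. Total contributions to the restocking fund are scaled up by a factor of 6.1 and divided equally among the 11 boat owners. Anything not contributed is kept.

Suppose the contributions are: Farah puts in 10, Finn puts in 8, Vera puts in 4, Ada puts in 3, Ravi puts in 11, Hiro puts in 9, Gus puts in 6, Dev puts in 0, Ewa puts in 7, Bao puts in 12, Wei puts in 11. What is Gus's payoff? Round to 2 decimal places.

51.92 dollars

Total contributed: 10 + 8 + 4 + 3 + 11 + 9 + 6 + 0 + 7 + 12 + 11 = 81.
Each receives 6.1 × 81 / 11 = 44.92 from the restocking fund.
Gus keeps 13 − 6 = 7, so Gus's payoff is 7 + 44.92 = 51.92.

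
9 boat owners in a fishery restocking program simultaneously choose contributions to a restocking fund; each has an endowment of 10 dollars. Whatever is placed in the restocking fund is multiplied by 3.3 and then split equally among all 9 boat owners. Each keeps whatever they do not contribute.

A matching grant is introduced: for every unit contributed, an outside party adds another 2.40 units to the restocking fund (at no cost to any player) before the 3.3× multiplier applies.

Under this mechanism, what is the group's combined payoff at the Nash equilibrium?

The effective private return per unit is now 3.3 × 3.40 / 9 = 1.2467 > 1, so every player's dominant strategy flips to full contribution.
At the Nash equilibrium everyone contributes 10. Group total payoff = 3.3 × 3.40 × 90 = 1009.80.

1009.80 dollars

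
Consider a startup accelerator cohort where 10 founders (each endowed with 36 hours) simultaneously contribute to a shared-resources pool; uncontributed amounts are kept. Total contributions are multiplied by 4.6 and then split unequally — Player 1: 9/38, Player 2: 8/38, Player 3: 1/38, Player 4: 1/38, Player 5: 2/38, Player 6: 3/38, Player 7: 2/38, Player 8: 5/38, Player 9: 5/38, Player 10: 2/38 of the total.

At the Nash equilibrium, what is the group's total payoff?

489.60 hours

Player j's private return per contributed unit is 4.6 × (j's share). Contributing is weakly dominant for j when that share is at least 1/4.6 = 0.2174, and contributing 0 is dominant otherwise.
Only Player 1 (9/38) clears that bar, contributing 36; the remaining 9 contribute 0. Total contributed: 36.
The shared-resources pool pays out 4.6 × 36 = 165.60 in total (split across the unequal shares, but the aggregate is all that matters for the group sum).
The 9 free-riders keep 36 each, adding 324. Group total = 324 + 165.60 = 489.60.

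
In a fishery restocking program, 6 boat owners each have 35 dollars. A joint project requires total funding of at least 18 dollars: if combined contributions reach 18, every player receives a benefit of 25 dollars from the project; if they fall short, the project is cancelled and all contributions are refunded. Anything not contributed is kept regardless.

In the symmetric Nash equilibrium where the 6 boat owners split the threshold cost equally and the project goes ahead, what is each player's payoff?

57 dollars

Equal share of the threshold: 18/6 = 3.
At this profile no one gains by cutting their contribution: any cut drops the total below 18, the project is cancelled, contributions are refunded, and the deviator ends with 35, which is less than 35 − 3 + 25 = 57. Contributing more than 3 just wastes the excess. So contributing exactly 3 is a best response.
Each player's payoff: 35 − 3 + 25 = 57.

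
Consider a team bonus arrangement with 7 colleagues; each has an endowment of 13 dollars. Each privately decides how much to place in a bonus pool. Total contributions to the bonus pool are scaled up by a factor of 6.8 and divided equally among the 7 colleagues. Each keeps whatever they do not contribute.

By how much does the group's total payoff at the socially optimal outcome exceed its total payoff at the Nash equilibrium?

Each contributed unit returns 6.8/7 = 0.9714 to its contributor — below 1 — so contributing 0 is dominant for every player. At the Nash equilibrium everyone keeps their 13, and the group total is 7 × 13 = 91.
Each contributed unit returns 6.800 to the group as a whole (0.9714 to each of 7 players), which exceeds 1, so the social optimum is full contribution: group total = 6.800 × 91 = 618.80.
Efficiency loss = 618.80 − 91 = 527.80.

527.80 dollars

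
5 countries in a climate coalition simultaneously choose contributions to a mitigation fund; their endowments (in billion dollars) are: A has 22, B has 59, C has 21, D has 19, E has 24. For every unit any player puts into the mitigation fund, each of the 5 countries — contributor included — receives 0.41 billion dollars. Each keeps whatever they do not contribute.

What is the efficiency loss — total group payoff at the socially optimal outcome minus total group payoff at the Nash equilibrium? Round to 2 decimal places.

152.25 billion dollars

The private return per contributed unit is 0.41 < 1 for everyone, so the Nash equilibrium is zero contribution and the group total is Σ E_j = 22 + 59 + 21 + 19 + 24 = 145.
Each contributed unit returns 2.050 to the group, so the social optimum is full contribution by everyone: group total = 2.050 × 145 = 297.25.
Efficiency loss = (2.050 − 1) × 145 = 152.25.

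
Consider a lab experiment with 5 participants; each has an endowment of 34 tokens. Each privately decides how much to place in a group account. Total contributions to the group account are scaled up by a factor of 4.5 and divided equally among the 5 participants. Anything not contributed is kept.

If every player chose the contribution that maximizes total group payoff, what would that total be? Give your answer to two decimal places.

Each contributed unit returns 4.500 to the group as a whole (0.9000 to each of 5 players), which exceeds 1, so the social optimum is full contribution: group total = 4.500 × 170 = 765.00.

765.00 tokens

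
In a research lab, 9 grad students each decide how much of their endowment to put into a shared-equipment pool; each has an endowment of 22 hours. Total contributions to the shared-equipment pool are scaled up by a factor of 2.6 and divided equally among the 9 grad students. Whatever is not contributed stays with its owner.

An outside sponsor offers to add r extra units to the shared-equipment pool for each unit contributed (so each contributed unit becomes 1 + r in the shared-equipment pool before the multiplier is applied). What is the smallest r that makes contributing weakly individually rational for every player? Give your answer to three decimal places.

2.462

With matching at rate r, one contributed unit becomes (1 + r) in the shared-equipment pool and returns 2.6 × (1 + r) / 9 to the contributor.
Setting this equal to 1: 1 + r = 9/2.6 = 3.4615.
So the minimum matching rate is r = 3.4615 − 1 = 2.462.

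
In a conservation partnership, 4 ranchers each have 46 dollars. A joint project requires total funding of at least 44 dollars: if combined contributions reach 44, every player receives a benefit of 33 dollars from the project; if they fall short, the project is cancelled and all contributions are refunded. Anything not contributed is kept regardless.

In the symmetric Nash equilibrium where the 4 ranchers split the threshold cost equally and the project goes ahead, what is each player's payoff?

68 dollars

Equal share of the threshold: 44/4 = 11.
At this profile no one gains by cutting their contribution: any cut drops the total below 44, the project is cancelled, contributions are refunded, and the deviator ends with 46, which is less than 46 − 11 + 33 = 68. Contributing more than 11 just wastes the excess. So contributing exactly 11 is a best response.
Each player's payoff: 46 − 11 + 33 = 68.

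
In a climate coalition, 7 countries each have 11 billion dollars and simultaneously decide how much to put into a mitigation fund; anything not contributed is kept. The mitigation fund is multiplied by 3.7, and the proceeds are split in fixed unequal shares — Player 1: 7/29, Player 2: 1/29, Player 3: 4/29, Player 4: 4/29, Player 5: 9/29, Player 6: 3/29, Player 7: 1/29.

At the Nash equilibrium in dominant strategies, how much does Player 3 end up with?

16.61 billion dollars

For player j, contributing a unit is worthwhile iff 3.7 × (j's share) ≥ 1, i.e. iff j's share is at least 0.2703.
Only Player 5 (9/29) clears that bar, contributing 11; the remaining 6 contribute 0. Total contributed: 11.
Player 3 keeps 11 and receives 3.7 × 11 × 4/29 = 5.61 from the mitigation fund, for a payoff of 16.61.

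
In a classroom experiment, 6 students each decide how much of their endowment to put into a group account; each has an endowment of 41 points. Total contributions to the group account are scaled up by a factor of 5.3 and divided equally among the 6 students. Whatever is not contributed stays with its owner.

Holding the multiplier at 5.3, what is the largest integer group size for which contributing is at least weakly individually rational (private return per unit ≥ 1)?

5

Private return per unit is 5.3/(group size), which is ≥ 1 whenever the group size is ≤ 5.3.
The largest such integer is 5.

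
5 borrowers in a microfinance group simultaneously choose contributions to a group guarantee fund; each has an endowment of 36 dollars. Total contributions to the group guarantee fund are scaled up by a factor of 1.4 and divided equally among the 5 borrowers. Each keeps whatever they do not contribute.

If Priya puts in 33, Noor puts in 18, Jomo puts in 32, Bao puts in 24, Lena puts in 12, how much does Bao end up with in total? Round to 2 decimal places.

45.32 dollars

Total contributed: 33 + 18 + 32 + 24 + 12 = 119.
Each receives 1.4 × 119 / 5 = 33.32 from the group guarantee fund.
Bao keeps 36 − 24 = 12, so Bao's payoff is 12 + 33.32 = 45.32.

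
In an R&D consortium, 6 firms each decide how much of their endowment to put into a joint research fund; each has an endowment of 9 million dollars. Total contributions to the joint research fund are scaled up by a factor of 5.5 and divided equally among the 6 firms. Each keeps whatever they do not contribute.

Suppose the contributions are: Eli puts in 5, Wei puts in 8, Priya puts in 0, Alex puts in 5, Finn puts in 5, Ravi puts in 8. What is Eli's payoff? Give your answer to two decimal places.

Total contributed: 5 + 8 + 0 + 5 + 5 + 8 = 31.
Each receives 5.5 × 31 / 6 = 28.42 from the joint research fund.
Eli keeps 9 − 5 = 4, so Eli's payoff is 4 + 28.42 = 32.42.

32.42 million dollars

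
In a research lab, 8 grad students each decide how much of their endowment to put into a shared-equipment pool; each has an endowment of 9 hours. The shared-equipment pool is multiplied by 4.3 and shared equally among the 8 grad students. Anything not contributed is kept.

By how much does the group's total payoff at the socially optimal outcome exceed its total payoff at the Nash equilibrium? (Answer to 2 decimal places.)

Each contributed unit returns 4.3/8 = 0.5375 to its contributor — below 1 — so contributing 0 is dominant for every player. At the Nash equilibrium everyone keeps their 9, and the group total is 8 × 9 = 72.
Each contributed unit returns 4.300 to the group as a whole (0.5375 to each of 8 players), which exceeds 1, so the social optimum is full contribution: group total = 4.300 × 72 = 309.60.
Efficiency loss = 309.60 − 72 = 237.60.

237.60 hours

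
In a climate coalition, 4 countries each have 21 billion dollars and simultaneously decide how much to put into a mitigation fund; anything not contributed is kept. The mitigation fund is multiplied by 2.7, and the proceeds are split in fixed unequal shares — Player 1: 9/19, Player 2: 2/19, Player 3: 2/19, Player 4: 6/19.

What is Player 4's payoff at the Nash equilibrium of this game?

Each unit j contributes comes back to j as 2.7 × (j's share), so j prefers to contribute only if that share exceeds 1/2.7 = 0.3704; otherwise keeping the unit dominates.
The only share above 0.3704 is Player 1's 9/19, contributing 21; the remaining 3 contribute 0. Total contributed: 21.
Player 4 keeps 21 and receives 2.7 × 21 × 6/19 = 17.91 from the mitigation fund, for a payoff of 38.91.

38.91 billion dollars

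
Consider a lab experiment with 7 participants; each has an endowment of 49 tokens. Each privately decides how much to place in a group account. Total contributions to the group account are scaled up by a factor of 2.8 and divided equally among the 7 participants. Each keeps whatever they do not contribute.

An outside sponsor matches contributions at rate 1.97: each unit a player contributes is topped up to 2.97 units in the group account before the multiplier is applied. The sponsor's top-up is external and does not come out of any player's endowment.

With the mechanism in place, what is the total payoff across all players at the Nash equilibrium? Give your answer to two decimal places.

2852.39 tokens

The effective private return per unit is now 2.8 × 2.97 / 7 = 1.1880 > 1, so every player's dominant strategy flips to full contribution.
At the Nash equilibrium everyone contributes 49. Group total payoff = 2.8 × 2.97 × 343 = 2852.39.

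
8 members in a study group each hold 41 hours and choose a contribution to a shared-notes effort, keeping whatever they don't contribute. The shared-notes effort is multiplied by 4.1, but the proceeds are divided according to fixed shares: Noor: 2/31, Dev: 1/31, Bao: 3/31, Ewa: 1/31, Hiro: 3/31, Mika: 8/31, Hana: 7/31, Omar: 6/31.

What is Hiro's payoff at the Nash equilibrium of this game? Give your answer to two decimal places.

57.27 hours

Each unit j contributes comes back to j as 4.1 × (j's share), so j prefers to contribute only if that share exceeds 1/4.1 = 0.2439; otherwise keeping the unit dominates.
The only share above 0.2439 is Mika's 8/31, contributing 41; the remaining 7 contribute 0. Total contributed: 41.
Hiro keeps 41 and receives 4.1 × 41 × 3/31 = 16.27 from the shared-notes effort, for a payoff of 57.27.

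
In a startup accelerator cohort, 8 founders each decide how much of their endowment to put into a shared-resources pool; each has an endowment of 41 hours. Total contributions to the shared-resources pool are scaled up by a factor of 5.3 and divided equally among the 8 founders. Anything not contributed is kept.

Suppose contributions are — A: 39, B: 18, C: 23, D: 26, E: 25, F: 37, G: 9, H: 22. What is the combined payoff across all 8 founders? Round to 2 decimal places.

1183.70 hours

Total contributed: 39 + 18 + 23 + 26 + 25 + 37 + 9 + 22 = 199; total kept: 8 × 41 − 199 = 129.
The shared-resources pool pays out 5.3 × 199 = 1054.70 in aggregate.
Group total = 129 + 1054.70 = 1183.70.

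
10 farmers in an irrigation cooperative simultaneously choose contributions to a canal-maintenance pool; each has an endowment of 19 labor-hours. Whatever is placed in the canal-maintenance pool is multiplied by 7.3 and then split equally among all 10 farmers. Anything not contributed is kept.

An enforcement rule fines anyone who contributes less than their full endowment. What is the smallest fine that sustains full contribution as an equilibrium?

Given the others contribute fully, the best deviation is to contribute 0 (any partial contribution still incurs the fine and gives up units whose private return 0.7300 is below 1).
Deviating from 19 to 0 saves 19 labor-hours but forfeits the deviator's share of the drop in the canal-maintenance pool: 7.3/10 × 19 = 13.87.
So the deviation gain is 19 − 13.87 = 5.13, and the fine must be at least 5.13 labor-hours to wipe it out.

5.13 labor-hours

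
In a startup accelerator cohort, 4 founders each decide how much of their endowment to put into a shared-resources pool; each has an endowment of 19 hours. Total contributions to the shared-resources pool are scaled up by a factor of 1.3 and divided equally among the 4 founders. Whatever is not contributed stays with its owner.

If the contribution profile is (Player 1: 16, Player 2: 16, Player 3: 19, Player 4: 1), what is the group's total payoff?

91.60 hours

Total contributed: 16 + 16 + 19 + 1 = 52; total kept: 4 × 19 − 52 = 24.
The shared-resources pool pays out 1.3 × 52 = 67.60 in aggregate.
Group total = 24 + 67.60 = 91.60.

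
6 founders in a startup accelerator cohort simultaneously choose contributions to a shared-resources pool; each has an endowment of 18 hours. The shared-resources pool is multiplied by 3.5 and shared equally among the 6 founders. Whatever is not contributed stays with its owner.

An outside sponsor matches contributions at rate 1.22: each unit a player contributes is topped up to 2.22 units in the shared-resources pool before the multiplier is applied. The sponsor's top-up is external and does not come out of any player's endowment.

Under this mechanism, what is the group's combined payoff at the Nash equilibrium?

The effective private return per unit is now 3.5 × 2.22 / 6 = 1.2950 > 1, so every player's dominant strategy flips to full contribution.
At the Nash equilibrium everyone contributes 18. Group total payoff = 3.5 × 2.22 × 108 = 839.16.

839.16 hours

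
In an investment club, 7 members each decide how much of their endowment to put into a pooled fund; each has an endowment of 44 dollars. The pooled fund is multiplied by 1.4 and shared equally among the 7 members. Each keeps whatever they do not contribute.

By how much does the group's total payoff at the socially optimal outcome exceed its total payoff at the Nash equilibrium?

123.20 dollars

Each contributed unit returns 1.4/7 = 0.2000 to its contributor — below 1 — so contributing 0 is dominant for every player. At the Nash equilibrium everyone keeps their 44, and the group total is 7 × 44 = 308.
Each contributed unit returns 1.400 to the group as a whole (0.2000 to each of 7 players), which exceeds 1, so the social optimum is full contribution: group total = 1.400 × 308 = 431.20.
Efficiency loss = 431.20 − 308 = 123.20.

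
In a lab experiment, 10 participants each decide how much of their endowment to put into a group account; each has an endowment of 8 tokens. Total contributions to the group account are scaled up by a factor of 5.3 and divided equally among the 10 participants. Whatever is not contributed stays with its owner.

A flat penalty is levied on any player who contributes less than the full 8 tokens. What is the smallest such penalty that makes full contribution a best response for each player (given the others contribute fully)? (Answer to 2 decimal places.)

Given the others contribute fully, the best deviation is to contribute 0 (any partial contribution still incurs the fine and gives up units whose private return 0.5300 is below 1).
Deviating from 8 to 0 saves 8 tokens but forfeits the deviator's share of the drop in the group account: 5.3/10 × 8 = 4.24.
So the deviation gain is 8 − 4.24 = 3.76, and the fine must be at least 3.76 tokens to wipe it out.

3.76 tokens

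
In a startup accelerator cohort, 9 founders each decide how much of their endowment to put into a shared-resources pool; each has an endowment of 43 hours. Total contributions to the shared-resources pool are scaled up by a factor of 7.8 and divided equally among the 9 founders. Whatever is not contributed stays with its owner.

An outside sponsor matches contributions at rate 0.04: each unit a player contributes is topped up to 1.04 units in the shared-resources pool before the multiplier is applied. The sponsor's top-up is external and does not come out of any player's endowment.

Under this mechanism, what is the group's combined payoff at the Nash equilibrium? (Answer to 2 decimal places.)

With the mechanism, a contributed unit returns 7.8 × 1.04 / 9 = 0.9013 per unit of net cost — still below 1 — so contributing 0 remains dominant for every player.
At the Nash equilibrium no one contributes; group total payoff = 9 × 43 = 387.

387.00 hours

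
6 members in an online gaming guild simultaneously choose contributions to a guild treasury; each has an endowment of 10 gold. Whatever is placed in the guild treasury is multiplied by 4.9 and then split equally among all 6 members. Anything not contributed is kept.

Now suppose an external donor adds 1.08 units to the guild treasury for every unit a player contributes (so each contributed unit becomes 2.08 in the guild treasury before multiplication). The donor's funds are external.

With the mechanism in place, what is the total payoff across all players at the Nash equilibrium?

611.52 gold

The effective private return per unit is now 4.9 × 2.08 / 6 = 1.6987 > 1, so every player's dominant strategy flips to full contribution.
So the Nash equilibrium is full contribution by all 6; the group earns 4.9 × 2.08 × 60 = 611.52.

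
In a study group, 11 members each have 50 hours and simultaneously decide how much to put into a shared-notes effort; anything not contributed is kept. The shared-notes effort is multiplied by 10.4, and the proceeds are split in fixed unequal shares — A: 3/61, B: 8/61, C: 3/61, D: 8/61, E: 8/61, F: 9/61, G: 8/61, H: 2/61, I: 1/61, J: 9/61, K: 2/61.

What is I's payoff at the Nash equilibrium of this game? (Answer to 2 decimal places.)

101.15 hours

For player j, contributing a unit is worthwhile iff 10.4 × (j's share) ≥ 1, i.e. iff j's share is at least 0.0962.
B, D, E, F, G and J are above the threshold, contributing 50 each; the remaining 5 contribute 0. Total contributed: 300.
I keeps 50 and receives 10.4 × 300 × 1/61 = 51.15 from the shared-notes effort, for a payoff of 101.15.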